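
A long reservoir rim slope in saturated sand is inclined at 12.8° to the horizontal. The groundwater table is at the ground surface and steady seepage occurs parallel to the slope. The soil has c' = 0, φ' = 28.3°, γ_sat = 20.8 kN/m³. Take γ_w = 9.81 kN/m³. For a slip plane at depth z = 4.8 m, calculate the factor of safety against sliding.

FS = 1.25

With seepage parallel to the slope and the water table at the surface, the effective normal stress on the slip plane uses the buoyant unit weight γ' = γ_sat − γ_w while the driving shear stress uses γ_sat:
FS = [c' + γ' z cos²β tanφ'] / [γ_sat z sinβ cosβ]
(For c' = 0 this reduces to FS = (γ'/γ_sat)·tanφ'/tanβ.)
γ' = 20.8 − 9.81 = 10.99 kN/m³
Numerator = 0.0 + 10.99·4.8·cos²12.8°·tan28.3° = 0.0 + 10.99·4.8·0.9509·0.5384 = 27.010 kPa
Denominator = 20.8·4.8·sin12.8°·cos12.8° = 20.8·4.8·0.2215·0.9751 = 21.570 kPa
FS = 27.010 / 21.570 = 1.252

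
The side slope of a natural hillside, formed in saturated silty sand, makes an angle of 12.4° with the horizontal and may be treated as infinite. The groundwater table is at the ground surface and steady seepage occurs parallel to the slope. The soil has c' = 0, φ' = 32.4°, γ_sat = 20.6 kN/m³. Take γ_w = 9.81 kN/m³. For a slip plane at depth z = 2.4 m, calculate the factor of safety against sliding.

FS = 1.51

With seepage parallel to the slope and the water table at the surface, the effective normal stress on the slip plane uses the buoyant unit weight γ' = γ_sat − γ_w while the driving shear stress uses γ_sat:
FS = [c' + γ' z cos²β tanφ'] / [γ_sat z sinβ cosβ]
(For c' = 0 this reduces to FS = (γ'/γ_sat)·tanφ'/tanβ.)
γ' = 20.6 − 9.81 = 10.79 kN/m³
Numerator = 0.0 + 10.79·2.4·cos²12.4°·tan32.4° = 0.0 + 10.79·2.4·0.9539·0.6346 = 15.676 kPa
Denominator = 20.6·2.4·sin12.4°·cos12.4° = 20.6·2.4·0.2147·0.9767 = 10.369 kPa
FS = 15.676 / 10.369 = 1.512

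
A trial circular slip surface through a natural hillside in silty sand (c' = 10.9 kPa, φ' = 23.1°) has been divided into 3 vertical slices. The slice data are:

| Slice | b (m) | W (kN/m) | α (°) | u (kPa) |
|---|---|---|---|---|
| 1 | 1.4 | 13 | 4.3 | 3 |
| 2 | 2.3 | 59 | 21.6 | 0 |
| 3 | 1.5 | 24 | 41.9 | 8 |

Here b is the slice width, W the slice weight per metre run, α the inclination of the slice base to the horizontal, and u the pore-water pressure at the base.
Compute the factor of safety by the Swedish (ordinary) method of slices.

FS = 2.38

Ordinary method of slices: FS = Σ[c'·Δl_i + (W_i cosα_i − u_i·Δl_i)·tanφ'] / Σ W_i sinα_i, with Δl_i = b_i / cosα_i.
Slice 1: Δl = 1.4/cos4.3° = 1.404 m; N'_1 = 13·cos4.3° − 3·1.404 = 8.8; c'Δl = 15.30; W sinα = 1.0
Slice 2: Δl = 2.3/cos21.6° = 2.474 m; N'_2 = 59·cos21.6° − 0·2.474 = 54.9; c'Δl = 26.96; W sinα = 21.7
Slice 3: Δl = 1.5/cos41.9° = 2.015 m; N'_3 = 24·cos41.9° − 8·2.015 = 1.7; c'Δl = 21.97; W sinα = 16.0
Σc'Δl = 64.2 kN/m; ΣN' = 65.3 kN/m; ΣW sinα = 38.7 kN/m
Resisting = 64.2 + 65.3·tan23.1° = 64.2 + 27.9 = 92.1 kN/m
FS = 92.1 / 38.7 = 2.379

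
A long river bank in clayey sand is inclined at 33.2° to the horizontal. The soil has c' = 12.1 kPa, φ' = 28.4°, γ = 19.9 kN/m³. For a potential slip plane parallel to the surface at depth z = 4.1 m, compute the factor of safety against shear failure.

For an infinite slope with a slip plane parallel to the surface (no pore pressure): FS = [c' + γz cos²β tanφ'] / [γz sinβ cosβ].
γz = 19.9·4.1 = 81.59 kN/m²
Numerator = 12.1 + 81.59·cos²33.2°·tan28.4° = 12.1 + 81.59·0.7002·0.5407 = 42.989 kPa
Denominator = 81.59·sin33.2°·cos33.2° = 81.59·0.5476·0.8368 = 37.383 kPa
FS = 42.989 / 37.383 = 1.150

FS = 1.15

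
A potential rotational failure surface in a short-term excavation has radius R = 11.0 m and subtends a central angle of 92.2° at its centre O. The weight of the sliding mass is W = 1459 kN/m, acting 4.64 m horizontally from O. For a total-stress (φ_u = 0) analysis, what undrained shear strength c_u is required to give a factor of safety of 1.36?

c_u = 47.3 kPa

FS = c_u·L_a·R / (W·d), so c_u = FS·W·d / (L_a·R).
Arc length L_a = R·θ = 11.0·(92.2°·π/180) = 11.0·1.6092 = 17.70 m
c_u = 1.36·1459·4.64 / (17.70·11.0) = 9206.9 / 194.71 = 47.28 kPa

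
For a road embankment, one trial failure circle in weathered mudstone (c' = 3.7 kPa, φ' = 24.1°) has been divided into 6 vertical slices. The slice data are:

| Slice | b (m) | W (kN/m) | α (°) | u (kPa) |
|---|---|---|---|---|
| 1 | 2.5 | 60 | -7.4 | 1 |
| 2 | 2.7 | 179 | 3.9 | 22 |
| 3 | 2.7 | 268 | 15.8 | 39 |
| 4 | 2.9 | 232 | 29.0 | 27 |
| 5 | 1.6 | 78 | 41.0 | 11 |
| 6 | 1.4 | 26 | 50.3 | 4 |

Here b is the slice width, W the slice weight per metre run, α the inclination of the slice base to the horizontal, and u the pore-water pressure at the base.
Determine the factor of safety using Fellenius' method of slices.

Ordinary method of slices: FS = Σ[c'·Δl_i + (W_i cosα_i − u_i·Δl_i)·tanφ'] / Σ W_i sinα_i, with Δl_i = b_i / cosα_i.
Slice 1: Δl = 2.5/cos(-7.4°) = 2.521 m; N'_1 = 60·cos(-7.4°) − 1·2.521 = 57.0; c'Δl = 9.33; W sinα = -7.7
Slice 2: Δl = 2.7/cos3.9° = 2.706 m; N'_2 = 179·cos3.9° − 22·2.706 = 119.0; c'Δl = 10.01; W sinα = 12.2
Slice 3: Δl = 2.7/cos15.8° = 2.806 m; N'_3 = 268·cos15.8° − 39·2.806 = 148.4; c'Δl = 10.38; W sinα = 73.0
Slice 4: Δl = 2.9/cos29.0° = 3.316 m; N'_4 = 232·cos29.0° − 27·3.316 = 113.4; c'Δl = 12.27; W sinα = 112.5
Slice 5: Δl = 1.6/cos41.0° = 2.120 m; N'_5 = 78·cos41.0° − 11·2.120 = 35.5; c'Δl = 7.84; W sinα = 51.2
Slice 6: Δl = 1.4/cos50.3° = 2.192 m; N'_6 = 26·cos50.3° − 4·2.192 = 7.8; c'Δl = 8.11; W sinα = 20.0
Σc'Δl = 57.9 kN/m; ΣN' = 481.2 kN/m; ΣW sinα = 261.1 kN/m
Resisting = 57.9 + 481.2·tan24.1° = 57.9 + 215.3 = 273.2 kN/m
FS = 273.2 / 261.1 = 1.047

FS = 1.05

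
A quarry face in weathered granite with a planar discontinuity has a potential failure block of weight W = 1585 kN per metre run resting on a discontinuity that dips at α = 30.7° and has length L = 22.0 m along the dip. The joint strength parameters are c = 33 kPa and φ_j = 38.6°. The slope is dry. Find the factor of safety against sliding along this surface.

Resolving the block weight along and normal to the plane and applying the Mohr–Coulomb strength on the joint:
N' = W cosα = 1585·cos30.7° = 1362.9 kN/m
Driving force T = W sinα = 1585·sin30.7° = 809.2 kN/m
Resisting force R = c·L + N'·tanφ_j = 33·22.0 + 1362.9·tan38.6° = 726.0 + 1088.0 = 1814.0 kN/m
FS = R / T = 1814.0 / 809.2 = 2.242

FS = 2.24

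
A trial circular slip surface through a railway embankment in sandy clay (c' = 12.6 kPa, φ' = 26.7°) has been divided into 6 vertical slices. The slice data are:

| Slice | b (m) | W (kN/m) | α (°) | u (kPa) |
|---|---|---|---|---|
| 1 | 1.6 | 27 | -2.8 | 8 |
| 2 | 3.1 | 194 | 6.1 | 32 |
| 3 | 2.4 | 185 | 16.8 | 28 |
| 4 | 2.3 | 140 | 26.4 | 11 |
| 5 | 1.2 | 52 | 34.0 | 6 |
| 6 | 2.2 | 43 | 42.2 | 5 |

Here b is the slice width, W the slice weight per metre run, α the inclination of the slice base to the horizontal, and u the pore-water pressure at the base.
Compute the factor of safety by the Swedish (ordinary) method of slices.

Ordinary method of slices: FS = Σ[c'·Δl_i + (W_i cosα_i − u_i·Δl_i)·tanφ'] / Σ W_i sinα_i, with Δl_i = b_i / cosα_i.
Slice 1: Δl = 1.6/cos(-2.8°) = 1.602 m; N'_1 = 27·cos(-2.8°) − 8·1.602 = 14.2; c'Δl = 20.18; W sinα = -1.3
Slice 2: Δl = 3.1/cos6.1° = 3.118 m; N'_2 = 194·cos6.1° − 32·3.118 = 93.1; c'Δl = 39.28; W sinα = 20.6
Slice 3: Δl = 2.4/cos16.8° = 2.507 m; N'_3 = 185·cos16.8° − 28·2.507 = 106.9; c'Δl = 31.59; W sinα = 53.5
Slice 4: Δl = 2.3/cos26.4° = 2.568 m; N'_4 = 140·cos26.4° − 11·2.568 = 97.2; c'Δl = 32.35; W sinα = 62.2
Slice 5: Δl = 1.2/cos34.0° = 1.447 m; N'_5 = 52·cos34.0° − 6·1.447 = 34.4; c'Δl = 18.24; W sinα = 29.1
Slice 6: Δl = 2.2/cos42.2° = 2.970 m; N'_6 = 43·cos42.2° − 5·2.970 = 17.0; c'Δl = 37.42; W sinα = 28.9
Σc'Δl = 179.1 kN/m; ΣN' = 362.8 kN/m; ΣW sinα = 193.0 kN/m
Resisting = 179.1 + 362.8·tan26.7° = 179.1 + 182.5 = 361.5 kN/m
FS = 361.5 / 193.0 = 1.873

FS = 1.87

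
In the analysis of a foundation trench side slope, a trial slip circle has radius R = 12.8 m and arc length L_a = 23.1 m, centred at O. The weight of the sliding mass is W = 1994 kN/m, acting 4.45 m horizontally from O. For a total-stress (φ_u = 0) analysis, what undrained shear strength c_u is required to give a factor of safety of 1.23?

c_u = 36.9 kPa

FS = c_u·L_a·R / (W·d), so c_u = FS·W·d / (L_a·R).
c_u = 1.23·1994·4.45 / (23.10·12.8) = 10914.2 / 295.68 = 36.91 kPa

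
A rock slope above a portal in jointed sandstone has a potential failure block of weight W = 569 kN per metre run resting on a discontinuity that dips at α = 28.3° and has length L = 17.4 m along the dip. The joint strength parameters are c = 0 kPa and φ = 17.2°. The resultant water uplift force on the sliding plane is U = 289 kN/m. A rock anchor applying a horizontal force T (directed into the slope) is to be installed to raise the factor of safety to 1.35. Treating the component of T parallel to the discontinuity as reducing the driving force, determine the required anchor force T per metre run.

Resolving forces along and normal to the sliding plane, with the horizontal anchor force T adding T·sinα to the effective normal force and T·cosα acting up the plane against the driving force:
FS = [cL + (W cosα − U + T sinα) tanφ] / [W sinα − T cosα]
Without the anchor: N' = 212.0 kN/m, driving T_d = 269.8 kN/m, resisting R = 0·17.4 + 212.0·tan17.2° = 65.6 kN/m, FS = 0.24.
Setting FS = 1.35 and solving for T:
1.35·(269.8 − T cos28.3°) = 65.6 + T sin28.3°·tan17.2°
T·(sin28.3°·tan17.2° + 1.35·cos28.3°) = 1.35·269.8 − 65.6
T·(0.4741·0.3096 + 1.35·0.8805) = 364.2 − 65.6 = 298.5
T·1.3354 = 298.5
T = 223.6 kN/m

T = 224 kN/m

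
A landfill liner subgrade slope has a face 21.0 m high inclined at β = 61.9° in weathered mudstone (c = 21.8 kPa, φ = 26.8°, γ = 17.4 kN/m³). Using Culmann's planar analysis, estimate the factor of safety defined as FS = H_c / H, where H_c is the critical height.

H_c = (4c/γ) · sinβ cosφ / [1 − cos(β − φ)]
    = (4·21.8/17.4) · sin61.9°·cos26.8° / [1 − cos35.1°]
    = 5.011 · 0.7874 / 0.1819 = 21.70 m
FS = H_c / H = 21.70 / 21.0 = 1.033

FS = 1.03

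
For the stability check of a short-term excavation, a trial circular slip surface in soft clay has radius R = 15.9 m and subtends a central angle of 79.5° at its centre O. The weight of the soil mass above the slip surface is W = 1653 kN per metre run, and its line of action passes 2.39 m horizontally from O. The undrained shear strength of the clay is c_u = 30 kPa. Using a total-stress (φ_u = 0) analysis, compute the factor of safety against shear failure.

FS = 2.66

Taking moments about the centre O, the resisting moment is provided by the undrained shear strength acting along the arc:
Arc length L_a = R·θ = 15.9·(79.5°·π/180) = 15.9·1.3875 = 22.06 m
M_R = c_u·L_a·R = 30·22.06·15.9 = 10523.5 kN·m/m
M_D = W·d = 1653·2.39 = 3950.7 kN·m/m
FS = M_R / M_D = 10523.5 / 3950.7 = 2.664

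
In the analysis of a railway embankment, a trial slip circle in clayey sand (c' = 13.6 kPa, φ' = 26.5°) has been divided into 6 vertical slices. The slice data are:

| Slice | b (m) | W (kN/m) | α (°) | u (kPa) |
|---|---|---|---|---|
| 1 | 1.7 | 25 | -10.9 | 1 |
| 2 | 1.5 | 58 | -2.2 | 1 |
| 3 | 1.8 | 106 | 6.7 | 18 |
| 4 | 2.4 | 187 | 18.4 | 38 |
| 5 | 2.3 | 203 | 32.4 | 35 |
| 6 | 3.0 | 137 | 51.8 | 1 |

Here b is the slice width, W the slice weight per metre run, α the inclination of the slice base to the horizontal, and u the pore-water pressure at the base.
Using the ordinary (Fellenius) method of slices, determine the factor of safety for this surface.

FS = 1.42

Ordinary method of slices: FS = Σ[c'·Δl_i + (W_i cosα_i − u_i·Δl_i)·tanφ'] / Σ W_i sinα_i, with Δl_i = b_i / cosα_i.
Slice 1: Δl = 1.7/cos(-10.9°) = 1.731 m; N'_1 = 25·cos(-10.9°) − 1·1.731 = 22.8; c'Δl = 23.54; W sinα = -4.7
Slice 2: Δl = 1.5/cos(-2.2°) = 1.501 m; N'_2 = 58·cos(-2.2°) − 1·1.501 = 56.5; c'Δl = 20.42; W sinα = -2.2
Slice 3: Δl = 1.8/cos6.7° = 1.812 m; N'_3 = 106·cos6.7° − 18·1.812 = 72.7; c'Δl = 24.65; W sinα = 12.4
Slice 4: Δl = 2.4/cos18.4° = 2.529 m; N'_4 = 187·cos18.4° − 38·2.529 = 81.3; c'Δl = 34.40; W sinα = 59.0
Slice 5: Δl = 2.3/cos32.4° = 2.724 m; N'_5 = 203·cos32.4° − 35·2.724 = 76.1; c'Δl = 37.05; W sinα = 108.8
Slice 6: Δl = 3.0/cos51.8° = 4.851 m; N'_6 = 137·cos51.8° − 1·4.851 = 79.9; c'Δl = 65.98; W sinα = 107.7
Σc'Δl = 206.0 kN/m; ΣN' = 389.2 kN/m; ΣW sinα = 280.9 kN/m
Resisting = 206.0 + 389.2·tan26.5° = 206.0 + 194.0 = 400.1 kN/m
FS = 400.1 / 280.9 = 1.424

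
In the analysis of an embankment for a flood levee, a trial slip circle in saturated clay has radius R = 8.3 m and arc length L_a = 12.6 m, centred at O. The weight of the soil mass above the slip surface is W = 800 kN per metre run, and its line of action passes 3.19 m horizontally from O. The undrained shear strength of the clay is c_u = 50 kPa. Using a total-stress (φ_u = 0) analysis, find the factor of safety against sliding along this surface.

Taking moments about the centre O, the resisting moment is provided by the undrained shear strength acting along the arc:
M_R = c_u·L_a·R = 50·12.60·8.3 = 5229.0 kN·m/m
M_D = W·d = 800·3.19 = 2552.0 kN·m/m
FS = M_R / M_D = 5229.0 / 2552.0 = 2.049

FS = 2.05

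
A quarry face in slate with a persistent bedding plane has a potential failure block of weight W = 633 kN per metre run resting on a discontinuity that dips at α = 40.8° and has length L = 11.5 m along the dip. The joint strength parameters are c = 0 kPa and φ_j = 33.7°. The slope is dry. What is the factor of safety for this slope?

FS = 0.77

Resolving the block weight along and normal to the plane and applying the Mohr–Coulomb strength on the joint:
N' = W cosα = 633·cos40.8° = 479.2 kN/m
Driving force T = W sinα = 633·sin40.8° = 413.6 kN/m
Resisting force R = c·L + N'·tanφ_j = 0·11.5 + 479.2·tan33.7° = 0.0 + 319.6 = 319.6 kN/m
FS = R / T = 319.6 / 413.6 = 0.773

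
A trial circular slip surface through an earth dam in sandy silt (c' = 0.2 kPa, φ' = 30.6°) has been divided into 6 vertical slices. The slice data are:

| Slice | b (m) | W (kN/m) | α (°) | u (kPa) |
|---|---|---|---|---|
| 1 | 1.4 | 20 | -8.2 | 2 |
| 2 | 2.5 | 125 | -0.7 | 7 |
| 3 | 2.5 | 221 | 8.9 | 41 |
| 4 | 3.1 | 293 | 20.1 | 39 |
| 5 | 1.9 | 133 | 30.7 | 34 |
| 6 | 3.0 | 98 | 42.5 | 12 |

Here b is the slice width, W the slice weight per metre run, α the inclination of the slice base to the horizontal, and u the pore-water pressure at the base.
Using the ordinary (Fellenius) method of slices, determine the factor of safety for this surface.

FS = 1.01

Ordinary method of slices: FS = Σ[c'·Δl_i + (W_i cosα_i − u_i·Δl_i)·tanφ'] / Σ W_i sinα_i, with Δl_i = b_i / cosα_i.
Slice 1: Δl = 1.4/cos(-8.2°) = 1.414 m; N'_1 = 20·cos(-8.2°) − 2·1.414 = 17.0; c'Δl = 0.28; W sinα = -2.9
Slice 2: Δl = 2.5/cos(-0.7°) = 2.500 m; N'_2 = 125·cos(-0.7°) − 7·2.500 = 107.5; c'Δl = 0.50; W sinα = -1.5
Slice 3: Δl = 2.5/cos8.9° = 2.530 m; N'_3 = 221·cos8.9° − 41·2.530 = 114.6; c'Δl = 0.51; W sinα = 34.2
Slice 4: Δl = 3.1/cos20.1° = 3.301 m; N'_4 = 293·cos20.1° − 39·3.301 = 146.4; c'Δl = 0.66; W sinα = 100.7
Slice 5: Δl = 1.9/cos30.7° = 2.210 m; N'_5 = 133·cos30.7° − 34·2.210 = 39.2; c'Δl = 0.44; W sinα = 67.9
Slice 6: Δl = 3.0/cos42.5° = 4.069 m; N'_6 = 98·cos42.5° − 12·4.069 = 23.4; c'Δl = 0.81; W sinα = 66.2
Σc'Δl = 3.2 kN/m; ΣN' = 448.1 kN/m; ΣW sinα = 264.6 kN/m
Resisting = 3.2 + 448.1·tan30.6° = 3.2 + 265.0 = 268.2 kN/m
FS = 268.2 / 264.6 = 1.014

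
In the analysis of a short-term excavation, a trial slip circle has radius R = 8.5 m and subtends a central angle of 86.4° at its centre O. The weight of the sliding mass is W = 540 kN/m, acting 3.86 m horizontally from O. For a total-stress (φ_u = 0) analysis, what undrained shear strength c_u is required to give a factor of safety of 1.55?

FS = c_u·L_a·R / (W·d), so c_u = FS·W·d / (L_a·R).
Arc length L_a = R·θ = 8.5·(86.4°·π/180) = 8.5·1.5080 = 12.82 m
c_u = 1.55·540·3.86 / (12.82·8.5) = 3230.8 / 108.95 = 29.65 kPa

c_u = 29.7 kPa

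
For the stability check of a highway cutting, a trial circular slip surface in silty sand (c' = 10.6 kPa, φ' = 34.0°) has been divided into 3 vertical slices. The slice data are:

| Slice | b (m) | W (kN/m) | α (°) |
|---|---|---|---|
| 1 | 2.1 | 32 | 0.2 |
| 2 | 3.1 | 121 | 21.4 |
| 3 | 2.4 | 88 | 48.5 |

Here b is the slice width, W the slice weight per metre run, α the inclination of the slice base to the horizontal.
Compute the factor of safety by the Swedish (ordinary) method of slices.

FS = 2.11

Ordinary method of slices: FS = Σ[c'·Δl_i + (W_i cosα_i)·tanφ'] / Σ W_i sinα_i, with Δl_i = b_i / cosα_i.
Slice 1: Δl = 2.1/cos0.2° = 2.100 m; N'_1 = 32·cos0.2° = 32.0; c'Δl = 22.26; W sinα = 0.1
Slice 2: Δl = 3.1/cos21.4° = 3.330 m; N'_2 = 121·cos21.4° = 112.7; c'Δl = 35.29; W sinα = 44.2
Slice 3: Δl = 2.4/cos48.5° = 3.622 m; N'_3 = 88·cos48.5° = 58.3; c'Δl = 38.39; W sinα = 65.9
Σc'Δl = 95.9 kN/m; ΣN' = 203.0 kN/m; ΣW sinα = 110.2 kN/m
Resisting = 95.9 + 203.0·tan34.0° = 95.9 + 136.9 = 232.9 kN/m
FS = 232.9 / 110.2 = 2.114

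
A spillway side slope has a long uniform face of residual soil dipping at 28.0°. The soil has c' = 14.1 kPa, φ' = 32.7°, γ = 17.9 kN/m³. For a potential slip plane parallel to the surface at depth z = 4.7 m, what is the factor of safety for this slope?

FS = 1.61

For an infinite slope with a slip plane parallel to the surface (no pore pressure): FS = [c' + γz cos²β tanφ'] / [γz sinβ cosβ].
γz = 17.9·4.7 = 84.13 kN/m²
Numerator = 14.1 + 84.13·cos²28.0°·tan32.7° = 14.1 + 84.13·0.7796·0.6420 = 56.206 kPa
Denominator = 84.13·sin28.0°·cos28.0° = 84.13·0.4695·0.8829 = 34.873 kPa
FS = 56.206 / 34.873 = 1.612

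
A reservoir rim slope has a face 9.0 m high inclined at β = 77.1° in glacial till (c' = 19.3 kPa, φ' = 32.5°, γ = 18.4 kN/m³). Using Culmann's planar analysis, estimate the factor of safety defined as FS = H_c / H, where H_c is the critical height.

H_c = (4c'/γ) · sinβ cosφ' / [1 − cos(β − φ')]
    = (4·19.3/18.4) · sin77.1°·cos32.5° / [1 − cos44.6°]
    = 4.196 · 0.8221 / 0.2880 = 11.98 m
FS = H_c / H = 11.98 / 9.0 = 1.331

FS = 1.33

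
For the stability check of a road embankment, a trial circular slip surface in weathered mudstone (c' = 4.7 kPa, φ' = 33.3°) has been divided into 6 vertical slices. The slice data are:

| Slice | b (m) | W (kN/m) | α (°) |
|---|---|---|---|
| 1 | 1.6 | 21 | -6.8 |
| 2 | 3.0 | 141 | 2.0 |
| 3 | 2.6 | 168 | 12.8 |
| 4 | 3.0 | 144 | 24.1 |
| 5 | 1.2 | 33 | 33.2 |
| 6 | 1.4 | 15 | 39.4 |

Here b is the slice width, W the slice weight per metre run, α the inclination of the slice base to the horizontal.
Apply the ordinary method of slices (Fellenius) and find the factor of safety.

FS = 3.10

Ordinary method of slices: FS = Σ[c'·Δl_i + (W_i cosα_i)·tanφ'] / Σ W_i sinα_i, with Δl_i = b_i / cosα_i.
Slice 1: Δl = 1.6/cos(-6.8°) = 1.611 m; N'_1 = 21·cos(-6.8°) = 20.9; c'Δl = 7.57; W sinα = -2.5
Slice 2: Δl = 3.0/cos2.0° = 3.002 m; N'_2 = 141·cos2.0° = 140.9; c'Δl = 14.11; W sinα = 4.9
Slice 3: Δl = 2.6/cos12.8° = 2.666 m; N'_3 = 168·cos12.8° = 163.8; c'Δl = 12.53; W sinα = 37.2
Slice 4: Δl = 3.0/cos24.1° = 3.286 m; N'_4 = 144·cos24.1° = 131.4; c'Δl = 15.45; W sinα = 58.8
Slice 5: Δl = 1.2/cos33.2° = 1.434 m; N'_5 = 33·cos33.2° = 27.6; c'Δl = 6.74; W sinα = 18.1
Slice 6: Δl = 1.4/cos39.4° = 1.812 m; N'_6 = 15·cos39.4° = 11.6; c'Δl = 8.52; W sinα = 9.5
Σc'Δl = 64.9 kN/m; ΣN' = 496.2 kN/m; ΣW sinα = 126.0 kN/m
Resisting = 64.9 + 496.2·tan33.3° = 64.9 + 326.0 = 390.9 kN/m
FS = 390.9 / 126.0 = 3.101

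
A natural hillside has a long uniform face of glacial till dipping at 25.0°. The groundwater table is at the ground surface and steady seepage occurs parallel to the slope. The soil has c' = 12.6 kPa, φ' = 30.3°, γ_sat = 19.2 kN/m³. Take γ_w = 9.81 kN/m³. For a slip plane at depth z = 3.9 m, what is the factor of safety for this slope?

With seepage parallel to the slope and the water table at the surface, the effective normal stress on the slip plane uses the buoyant unit weight γ' = γ_sat − γ_w while the driving shear stress uses γ_sat:
FS = [c' + γ' z cos²β tanφ'] / [γ_sat z sinβ cosβ]
γ' = 19.2 − 9.81 = 9.39 kN/m³
Numerator = 12.6 + 9.39·3.9·cos²25.0°·tan30.3° = 12.6 + 9.39·3.9·0.8214·0.5844 = 30.177 kPa
Denominator = 19.2·3.9·sin25.0°·cos25.0° = 19.2·3.9·0.4226·0.9063 = 28.681 kPa
FS = 30.177 / 28.681 = 1.052

FS = 1.05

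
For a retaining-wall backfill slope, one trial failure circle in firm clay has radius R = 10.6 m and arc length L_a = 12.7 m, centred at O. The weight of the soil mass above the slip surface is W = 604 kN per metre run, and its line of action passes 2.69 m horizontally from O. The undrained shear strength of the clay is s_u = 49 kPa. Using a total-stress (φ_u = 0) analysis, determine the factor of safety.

Taking moments about the centre O, the resisting moment is provided by the undrained shear strength acting along the arc:
M_R = s_u·L_a·R = 49·12.70·10.6 = 6596.4 kN·m/m
M_D = W·d = 604·2.69 = 1624.8 kN·m/m
FS = M_R / M_D = 6596.4 / 1624.8 = 4.060

FS = 4.06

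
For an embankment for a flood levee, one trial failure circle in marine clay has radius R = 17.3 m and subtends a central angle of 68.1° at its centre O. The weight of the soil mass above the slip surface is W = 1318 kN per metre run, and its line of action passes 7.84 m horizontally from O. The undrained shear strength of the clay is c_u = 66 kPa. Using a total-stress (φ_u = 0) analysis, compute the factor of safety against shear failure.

Taking moments about the centre O, the resisting moment is provided by the undrained shear strength acting along the arc:
Arc length L_a = R·θ = 17.3·(68.1°·π/180) = 17.3·1.1886 = 20.56 m
M_R = c_u·L_a·R = 66·20.56·17.3 = 23478.0 kN·m/m
M_D = W·d = 1318·7.84 = 10333.1 kN·m/m
FS = M_R / M_D = 23478.0 / 10333.1 = 2.272

FS = 2.27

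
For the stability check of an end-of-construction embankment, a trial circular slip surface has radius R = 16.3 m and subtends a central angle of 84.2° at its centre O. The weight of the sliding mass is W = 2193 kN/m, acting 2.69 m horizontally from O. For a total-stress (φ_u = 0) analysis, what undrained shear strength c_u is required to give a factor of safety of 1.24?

FS = c_u·L_a·R / (W·d), so c_u = FS·W·d / (L_a·R).
Arc length L_a = R·θ = 16.3·(84.2°·π/180) = 16.3·1.4696 = 23.95 m
c_u = 1.24·2193·2.69 / (23.95·16.3) = 7315.0 / 390.45 = 18.73 kPa

c_u = 18.7 kPa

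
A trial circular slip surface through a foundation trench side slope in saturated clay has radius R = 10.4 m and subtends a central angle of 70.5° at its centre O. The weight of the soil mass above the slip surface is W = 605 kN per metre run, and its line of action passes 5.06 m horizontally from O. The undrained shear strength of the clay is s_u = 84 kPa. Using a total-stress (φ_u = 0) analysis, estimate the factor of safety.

FS = 3.65

Taking moments about the centre O, the resisting moment is provided by the undrained shear strength acting along the arc:
Arc length L_a = R·θ = 10.4·(70.5°·π/180) = 10.4·1.2305 = 12.80 m
M_R = s_u·L_a·R = 84·12.80·10.4 = 11179.2 kN·m/m
M_D = W·d = 605·5.06 = 3061.3 kN·m/m
FS = M_R / M_D = 11179.2 / 3061.3 = 3.652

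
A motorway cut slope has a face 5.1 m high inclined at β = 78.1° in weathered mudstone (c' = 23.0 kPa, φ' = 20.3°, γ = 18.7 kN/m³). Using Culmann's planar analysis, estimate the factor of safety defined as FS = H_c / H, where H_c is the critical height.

H_c = (4c'/γ) · sinβ cosφ' / [1 − cos(β − φ')]
    = (4·23.0/18.7) · sin78.1°·cos20.3° / [1 − cos57.8°]
    = 4.920 · 0.9177 / 0.4671 = 9.67 m
FS = H_c / H = 9.67 / 5.1 = 1.895

FS = 1.90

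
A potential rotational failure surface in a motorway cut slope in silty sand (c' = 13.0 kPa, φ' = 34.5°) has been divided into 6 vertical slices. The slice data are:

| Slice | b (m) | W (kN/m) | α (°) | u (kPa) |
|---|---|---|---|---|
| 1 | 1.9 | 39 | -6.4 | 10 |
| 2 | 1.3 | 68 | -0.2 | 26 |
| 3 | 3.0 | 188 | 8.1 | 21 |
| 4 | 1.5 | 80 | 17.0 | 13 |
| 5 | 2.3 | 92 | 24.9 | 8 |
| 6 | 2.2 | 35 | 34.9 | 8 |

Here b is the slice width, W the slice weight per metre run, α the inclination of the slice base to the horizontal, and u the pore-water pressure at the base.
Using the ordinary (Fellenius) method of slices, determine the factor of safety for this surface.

FS = 3.63

Ordinary method of slices: FS = Σ[c'·Δl_i + (W_i cosα_i − u_i·Δl_i)·tanφ'] / Σ W_i sinα_i, with Δl_i = b_i / cosα_i.
Slice 1: Δl = 1.9/cos(-6.4°) = 1.912 m; N'_1 = 39·cos(-6.4°) − 10·1.912 = 19.6; c'Δl = 24.85; W sinα = -4.3
Slice 2: Δl = 1.3/cos(-0.2°) = 1.300 m; N'_2 = 68·cos(-0.2°) − 26·1.300 = 34.2; c'Δl = 16.90; W sinα = -0.2
Slice 3: Δl = 3.0/cos8.1° = 3.030 m; N'_3 = 188·cos8.1° − 21·3.030 = 122.5; c'Δl = 39.39; W sinα = 26.5
Slice 4: Δl = 1.5/cos17.0° = 1.569 m; N'_4 = 80·cos17.0° − 13·1.569 = 56.1; c'Δl = 20.39; W sinα = 23.4
Slice 5: Δl = 2.3/cos24.9° = 2.536 m; N'_5 = 92·cos24.9° − 8·2.536 = 63.2; c'Δl = 32.96; W sinα = 38.7
Slice 6: Δl = 2.2/cos34.9° = 2.682 m; N'_6 = 35·cos34.9° − 8·2.682 = 7.2; c'Δl = 34.87; W sinα = 20.0
Σc'Δl = 169.4 kN/m; ΣN' = 302.8 kN/m; ΣW sinα = 104.1 kN/m
Resisting = 169.4 + 302.8·tan34.5° = 169.4 + 208.1 = 377.5 kN/m
FS = 377.5 / 104.1 = 3.628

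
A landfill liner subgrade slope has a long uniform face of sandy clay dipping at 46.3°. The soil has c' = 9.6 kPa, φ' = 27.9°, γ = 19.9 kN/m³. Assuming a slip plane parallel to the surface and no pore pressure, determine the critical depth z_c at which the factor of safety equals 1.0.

z_c = 1.95 m

Setting FS = 1.00 in FS = [c' + γz cos²β tanφ'] / [γz sinβ cosβ] and solving for z:
z = c' / [γ cosβ (FS·sinβ − cosβ·tanφ')]
  = 9.6 / [19.9·cos46.3°·(1.00·sin46.3° − cos46.3°·tan27.9°)]
  = 9.6 / [19.9·0.6909·(1.00·0.7230 − 0.6909·0.5295)]
  = 9.6 / 4.9105 = 1.955 m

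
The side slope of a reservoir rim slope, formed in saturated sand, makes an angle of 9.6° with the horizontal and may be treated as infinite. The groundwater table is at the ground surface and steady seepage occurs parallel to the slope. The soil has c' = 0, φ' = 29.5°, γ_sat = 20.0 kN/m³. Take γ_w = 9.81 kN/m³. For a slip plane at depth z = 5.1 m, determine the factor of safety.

With seepage parallel to the slope and the water table at the surface, the effective normal stress on the slip plane uses the buoyant unit weight γ' = γ_sat − γ_w while the driving shear stress uses γ_sat:
FS = [c' + γ' z cos²β tanφ'] / [γ_sat z sinβ cosβ]
(For c' = 0 this reduces to FS = (γ'/γ_sat)·tanφ'/tanβ.)
γ' = 20.0 − 9.81 = 10.19 kN/m³
Numerator = 0.0 + 10.19·5.1·cos²9.6°·tan29.5° = 0.0 + 10.19·5.1·0.9722·0.5658 = 28.585 kPa
Denominator = 20.0·5.1·sin9.6°·cos9.6° = 20.0·5.1·0.1668·0.9860 = 16.772 kPa
FS = 28.585 / 16.772 = 1.704

FS = 1.70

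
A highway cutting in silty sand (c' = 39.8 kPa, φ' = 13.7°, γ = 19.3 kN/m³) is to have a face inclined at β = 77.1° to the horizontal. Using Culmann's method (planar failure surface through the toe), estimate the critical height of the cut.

H_c = 14.15 m

Culmann's analysis gives the critical failure plane at α_cr = (β + φ')/2 = (77.1 + 13.7)/2 = 45.4°, and the critical height
H_c = (4c'/γ) · sinβ cosφ' / [1 − cos(β − φ')]
    = (4·39.8/19.3) · sin77.1°·cos13.7° / [1 − cos(63.4°)]
    = 8.249 · 0.9748·0.9715 / [1 − 0.4478]
    = 8.249 · 0.9470 / 0.5522
    = 14.15 m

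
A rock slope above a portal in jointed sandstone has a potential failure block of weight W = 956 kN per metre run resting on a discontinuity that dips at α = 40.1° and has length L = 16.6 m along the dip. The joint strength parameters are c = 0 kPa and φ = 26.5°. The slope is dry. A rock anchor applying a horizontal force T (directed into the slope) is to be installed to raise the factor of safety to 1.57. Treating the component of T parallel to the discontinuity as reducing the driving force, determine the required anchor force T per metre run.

Resolving forces along and normal to the sliding plane, with the horizontal anchor force T adding T·sinα to the effective normal force and T·cosα acting up the plane against the driving force:
FS = [cL + (W cosα + T sinα) tanφ] / [W sinα − T cosα]
Without the anchor: N' = 731.3 kN/m, driving T_d = 615.8 kN/m, resisting R = 0·16.6 + 731.3·tan26.5° = 364.6 kN/m, FS = 0.59.
Setting FS = 1.57 and solving for T:
1.57·(615.8 − T cos40.1°) = 364.6 + T sin40.1°·tan26.5°
T·(sin40.1°·tan26.5° + 1.57·cos40.1°) = 1.57·615.8 − 364.6
T·(0.6441·0.4986 + 1.57·0.7649) = 966.8 − 364.6 = 602.2
T·1.5221 = 602.2
T = 395.6 kN/m

T = 396 kN/m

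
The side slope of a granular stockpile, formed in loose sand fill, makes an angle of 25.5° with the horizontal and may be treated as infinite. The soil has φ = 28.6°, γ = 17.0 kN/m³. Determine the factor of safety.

FS = 1.14

For a dry cohesionless infinite slope the factor of safety is FS = tanφ / tanβ.
FS = tan28.6° / tan25.5° = 0.5452 / 0.4770 = 1.143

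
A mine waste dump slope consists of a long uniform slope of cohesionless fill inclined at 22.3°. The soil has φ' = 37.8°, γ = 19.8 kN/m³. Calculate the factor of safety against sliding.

FS = 1.89

For a dry cohesionless infinite slope the factor of safety is FS = tanφ' / tanβ.
FS = tan37.8° / tan22.3° = 0.7757 / 0.4101 = 1.891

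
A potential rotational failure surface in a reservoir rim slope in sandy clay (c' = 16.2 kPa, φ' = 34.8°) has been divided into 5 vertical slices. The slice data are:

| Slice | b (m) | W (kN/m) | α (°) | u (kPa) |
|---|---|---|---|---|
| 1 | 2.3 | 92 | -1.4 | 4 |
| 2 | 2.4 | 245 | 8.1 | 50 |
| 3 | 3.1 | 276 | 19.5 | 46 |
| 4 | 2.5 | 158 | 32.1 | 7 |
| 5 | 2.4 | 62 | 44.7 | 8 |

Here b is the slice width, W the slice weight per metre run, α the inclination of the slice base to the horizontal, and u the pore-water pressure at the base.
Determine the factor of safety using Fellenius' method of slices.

Ordinary method of slices: FS = Σ[c'·Δl_i + (W_i cosα_i − u_i·Δl_i)·tanφ'] / Σ W_i sinα_i, with Δl_i = b_i / cosα_i.
Slice 1: Δl = 2.3/cos(-1.4°) = 2.301 m; N'_1 = 92·cos(-1.4°) − 4·2.301 = 82.8; c'Δl = 37.27; W sinα = -2.2
Slice 2: Δl = 2.4/cos8.1° = 2.424 m; N'_2 = 245·cos8.1° − 50·2.424 = 121.3; c'Δl = 39.27; W sinα = 34.5
Slice 3: Δl = 3.1/cos19.5° = 3.289 m; N'_3 = 276·cos19.5° − 46·3.289 = 108.9; c'Δl = 53.28; W sinα = 92.1
Slice 4: Δl = 2.5/cos32.1° = 2.951 m; N'_4 = 158·cos32.1° − 7·2.951 = 113.2; c'Δl = 47.81; W sinα = 84.0
Slice 5: Δl = 2.4/cos44.7° = 3.376 m; N'_5 = 62·cos44.7° − 8·3.376 = 17.1; c'Δl = 54.70; W sinα = 43.6
Σc'Δl = 232.3 kN/m; ΣN' = 443.3 kN/m; ΣW sinα = 252.0 kN/m
Resisting = 232.3 + 443.3·tan34.8° = 232.3 + 308.1 = 540.4 kN/m
FS = 540.4 / 252.0 = 2.145

FS = 2.14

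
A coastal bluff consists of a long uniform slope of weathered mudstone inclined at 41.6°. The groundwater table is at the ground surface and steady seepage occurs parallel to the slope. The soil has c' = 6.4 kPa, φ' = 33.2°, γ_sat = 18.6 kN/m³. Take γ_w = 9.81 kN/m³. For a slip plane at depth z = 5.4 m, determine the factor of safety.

With seepage parallel to the slope and the water table at the surface, the effective normal stress on the slip plane uses the buoyant unit weight γ' = γ_sat − γ_w while the driving shear stress uses γ_sat:
FS = [c' + γ' z cos²β tanφ'] / [γ_sat z sinβ cosβ]
γ' = 18.6 − 9.81 = 8.79 kN/m³
Numerator = 6.4 + 8.79·5.4·cos²41.6°·tan33.2° = 6.4 + 8.79·5.4·0.5592·0.6544 = 23.769 kPa
Denominator = 18.6·5.4·sin41.6°·cos41.6° = 18.6·5.4·0.6639·0.7478 = 49.867 kPa
FS = 23.769 / 49.867 = 0.477

FS = 0.48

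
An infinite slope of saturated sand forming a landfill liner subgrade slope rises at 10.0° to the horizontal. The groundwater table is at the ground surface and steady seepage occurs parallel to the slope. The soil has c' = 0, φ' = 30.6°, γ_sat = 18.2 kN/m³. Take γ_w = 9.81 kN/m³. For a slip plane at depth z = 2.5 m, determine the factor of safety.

With seepage parallel to the slope and the water table at the surface, the effective normal stress on the slip plane uses the buoyant unit weight γ' = γ_sat − γ_w while the driving shear stress uses γ_sat:
FS = [c' + γ' z cos²β tanφ'] / [γ_sat z sinβ cosβ]
(For c' = 0 this reduces to FS = (γ'/γ_sat)·tanφ'/tanβ.)
γ' = 18.2 − 9.81 = 8.39 kN/m³
Numerator = 0.0 + 8.39·2.5·cos²10.0°·tan30.6° = 0.0 + 8.39·2.5·0.9698·0.5914 = 12.031 kPa
Denominator = 18.2·2.5·sin10.0°·cos10.0° = 18.2·2.5·0.1736·0.9848 = 7.781 kPa
FS = 12.031 / 7.781 = 1.546

FS = 1.55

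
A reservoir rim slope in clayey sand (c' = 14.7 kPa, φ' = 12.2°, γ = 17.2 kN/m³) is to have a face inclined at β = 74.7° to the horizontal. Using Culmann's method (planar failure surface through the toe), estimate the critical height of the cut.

Culmann's analysis gives the critical failure plane at α_cr = (β + φ')/2 = (74.7 + 12.2)/2 = 43.5°, and the critical height
H_c = (4c'/γ) · sinβ cosφ' / [1 − cos(β − φ')]
    = (4·14.7/17.2) · sin74.7°·cos12.2° / [1 − cos(62.5°)]
    = 3.419 · 0.9646·0.9774 / [1 − 0.4617]
    = 3.419 · 0.9428 / 0.5383
    = 5.99 m

H_c = 5.99 m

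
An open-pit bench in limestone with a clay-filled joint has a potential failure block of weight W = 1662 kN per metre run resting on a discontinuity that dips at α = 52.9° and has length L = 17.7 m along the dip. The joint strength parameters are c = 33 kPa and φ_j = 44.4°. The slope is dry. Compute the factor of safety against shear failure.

Resolving the block weight along and normal to the plane and applying the Mohr–Coulomb strength on the joint:
N' = W cosα = 1662·cos52.9° = 1002.5 kN/m
Driving force T = W sinα = 1662·sin52.9° = 1325.6 kN/m
Resisting force R = c·L + N'·tanφ_j = 33·17.7 + 1002.5·tan44.4° = 584.1 + 981.8 = 1565.9 kN/m
FS = R / T = 1565.9 / 1325.6 = 1.181

FS = 1.18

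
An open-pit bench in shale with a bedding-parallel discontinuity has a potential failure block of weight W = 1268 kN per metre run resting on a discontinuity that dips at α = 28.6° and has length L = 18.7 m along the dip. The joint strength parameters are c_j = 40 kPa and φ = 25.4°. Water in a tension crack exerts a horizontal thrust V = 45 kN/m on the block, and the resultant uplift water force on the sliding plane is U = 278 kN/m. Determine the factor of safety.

FS = 1.75

Resolving the block weight along and normal to the plane and applying the Mohr–Coulomb strength on the joint:
N' = W cosα − U − V sinα = 1268·cos28.6° − 278 − 45·sin28.6° = 813.7 kN/m
Driving force T = W sinα + V cosα = 1268·sin28.6° + 45·cos28.6° = 646.5 kN/m
Resisting force R = c_j·L + N'·tanφ = 40·18.7 + 813.7·tan25.4° = 748.0 + 386.4 = 1134.4 kN/m
FS = R / T = 1134.4 / 646.5 = 1.755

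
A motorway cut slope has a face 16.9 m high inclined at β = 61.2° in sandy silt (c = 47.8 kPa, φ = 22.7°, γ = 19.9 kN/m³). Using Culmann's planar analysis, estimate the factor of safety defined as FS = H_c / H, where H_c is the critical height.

H_c = (4c/γ) · sinβ cosφ / [1 − cos(β − φ)]
    = (4·47.8/19.9) · sin61.2°·cos22.7° / [1 − cos38.5°]
    = 9.608 · 0.8084 / 0.2174 = 35.73 m
FS = H_c / H = 35.73 / 16.9 = 2.114

FS = 2.11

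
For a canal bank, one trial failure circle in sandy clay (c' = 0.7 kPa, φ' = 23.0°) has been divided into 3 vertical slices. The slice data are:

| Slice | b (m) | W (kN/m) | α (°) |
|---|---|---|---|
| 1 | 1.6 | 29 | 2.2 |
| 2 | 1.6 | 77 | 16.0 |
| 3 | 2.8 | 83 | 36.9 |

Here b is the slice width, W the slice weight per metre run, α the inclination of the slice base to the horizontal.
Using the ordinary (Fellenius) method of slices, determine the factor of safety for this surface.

FS = 1.06

Ordinary method of slices: FS = Σ[c'·Δl_i + (W_i cosα_i)·tanφ'] / Σ W_i sinα_i, with Δl_i = b_i / cosα_i.
Slice 1: Δl = 1.6/cos2.2° = 1.601 m; N'_1 = 29·cos2.2° = 29.0; c'Δl = 1.12; W sinα = 1.1
Slice 2: Δl = 1.6/cos16.0° = 1.664 m; N'_2 = 77·cos16.0° = 74.0; c'Δl = 1.17; W sinα = 21.2
Slice 3: Δl = 2.8/cos36.9° = 3.501 m; N'_3 = 83·cos36.9° = 66.4; c'Δl = 2.45; W sinα = 49.8
Σc'Δl = 4.7 kN/m; ΣN' = 169.4 kN/m; ΣW sinα = 72.2 kN/m
Resisting = 4.7 + 169.4·tan23.0° = 4.7 + 71.9 = 76.6 kN/m
FS = 76.6 / 72.2 = 1.062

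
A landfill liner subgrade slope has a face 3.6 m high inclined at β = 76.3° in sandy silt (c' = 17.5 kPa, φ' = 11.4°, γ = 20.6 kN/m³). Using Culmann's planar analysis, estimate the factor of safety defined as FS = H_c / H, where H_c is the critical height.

FS = 1.56

H_c = (4c'/γ) · sinβ cosφ' / [1 − cos(β − φ')]
    = (4·17.5/20.6) · sin76.3°·cos11.4° / [1 − cos64.9°]
    = 3.398 · 0.9524 / 0.5758 = 5.62 m
FS = H_c / H = 5.62 / 3.6 = 1.561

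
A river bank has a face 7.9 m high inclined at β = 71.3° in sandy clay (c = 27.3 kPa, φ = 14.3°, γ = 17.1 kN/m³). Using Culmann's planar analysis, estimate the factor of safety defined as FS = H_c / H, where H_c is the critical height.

H_c = (4c/γ) · sinβ cosφ / [1 − cos(β − φ)]
    = (4·27.3/17.1) · sin71.3°·cos14.3° / [1 − cos57.0°]
    = 6.386 · 0.9179 / 0.4554 = 12.87 m
FS = H_c / H = 12.87 / 7.9 = 1.629

FS = 1.63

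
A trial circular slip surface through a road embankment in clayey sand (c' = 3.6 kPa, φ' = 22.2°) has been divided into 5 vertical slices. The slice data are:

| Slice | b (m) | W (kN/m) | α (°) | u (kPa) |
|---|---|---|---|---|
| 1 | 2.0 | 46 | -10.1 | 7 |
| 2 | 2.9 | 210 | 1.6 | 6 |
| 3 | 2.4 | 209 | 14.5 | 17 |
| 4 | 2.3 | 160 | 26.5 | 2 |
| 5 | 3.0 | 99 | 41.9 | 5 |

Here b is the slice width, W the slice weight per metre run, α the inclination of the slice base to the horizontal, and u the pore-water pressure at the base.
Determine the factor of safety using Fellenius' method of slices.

Ordinary method of slices: FS = Σ[c'·Δl_i + (W_i cosα_i − u_i·Δl_i)·tanφ'] / Σ W_i sinα_i, with Δl_i = b_i / cosα_i.
Slice 1: Δl = 2.0/cos(-10.1°) = 2.031 m; N'_1 = 46·cos(-10.1°) − 7·2.031 = 31.1; c'Δl = 7.31; W sinα = -8.1
Slice 2: Δl = 2.9/cos1.6° = 2.901 m; N'_2 = 210·cos1.6° − 6·2.901 = 192.5; c'Δl = 10.44; W sinα = 5.9
Slice 3: Δl = 2.4/cos14.5° = 2.479 m; N'_3 = 209·cos14.5° − 17·2.479 = 160.2; c'Δl = 8.92; W sinα = 52.3
Slice 4: Δl = 2.3/cos26.5° = 2.570 m; N'_4 = 160·cos26.5° − 2·2.570 = 138.0; c'Δl = 9.25; W sinα = 71.4
Slice 5: Δl = 3.0/cos41.9° = 4.031 m; N'_5 = 99·cos41.9° − 5·4.031 = 53.5; c'Δl = 14.51; W sinα = 66.1
Σc'Δl = 50.4 kN/m; ΣN' = 575.4 kN/m; ΣW sinα = 187.6 kN/m
Resisting = 50.4 + 575.4·tan22.2° = 50.4 + 234.8 = 285.2 kN/m
FS = 285.2 / 187.6 = 1.520

FS = 1.52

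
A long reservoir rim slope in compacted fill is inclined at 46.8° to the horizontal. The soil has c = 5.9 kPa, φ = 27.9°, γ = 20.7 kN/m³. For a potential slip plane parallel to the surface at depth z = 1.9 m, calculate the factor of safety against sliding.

For an infinite slope with a slip plane parallel to the surface (no pore pressure): FS = [c + γz cos²β tanφ] / [γz sinβ cosβ].
γz = 20.7·1.9 = 39.33 kN/m²
Numerator = 5.9 + 39.33·cos²46.8°·tan27.9° = 5.9 + 39.33·0.4686·0.5295 = 15.658 kPa
Denominator = 39.33·sin46.8°·cos46.8° = 39.33·0.7290·0.6845 = 19.626 kPa
FS = 15.658 / 19.626 = 0.798

FS = 0.80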